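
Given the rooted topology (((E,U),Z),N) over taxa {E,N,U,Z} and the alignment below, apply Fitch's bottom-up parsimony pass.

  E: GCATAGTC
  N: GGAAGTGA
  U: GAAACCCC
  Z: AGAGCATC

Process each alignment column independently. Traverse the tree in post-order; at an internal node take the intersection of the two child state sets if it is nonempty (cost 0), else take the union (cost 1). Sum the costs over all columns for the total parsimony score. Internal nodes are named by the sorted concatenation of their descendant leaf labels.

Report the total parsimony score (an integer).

13

EU@0: {G} ∩ {G} = {G} (intersection, +0)
EUZ@0: {G} ∪ {A} = {A,G} (union, +1)
ENUZ@0: {A,G} ∩ {G} = {G} (intersection, +0)
EU@1: {C} ∪ {A} = {A,C} (union, +1)
EUZ@1: {A,C} ∪ {G} = {A,C,G} (union, +1)
ENUZ@1: {A,C,G} ∩ {G} = {G} (intersection, +0)
EU@2: {A} ∩ {A} = {A} (intersection, +0)
EUZ@2: {A} ∩ {A} = {A} (intersection, +0)
ENUZ@2: {A} ∩ {A} = {A} (intersection, +0)
EU@3: {T} ∪ {A} = {A,T} (union, +1)
EUZ@3: {A,T} ∪ {G} = {A,G,T} (union, +1)
ENUZ@3: {A,G,T} ∩ {A} = {A} (intersection, +0)
EU@4: {A} ∪ {C} = {A,C} (union, +1)
EUZ@4: {A,C} ∩ {C} = {C} (intersection, +0)
ENUZ@4: {C} ∪ {G} = {C,G} (union, +1)
EU@5: {G} ∪ {C} = {C,G} (union, +1)
EUZ@5: {C,G} ∪ {A} = {A,C,G} (union, +1)
ENUZ@5: {A,C,G} ∪ {T} = {A,C,G,T} (union, +1)
EU@6: {T} ∪ {C} = {C,T} (union, +1)
EUZ@6: {C,T} ∩ {T} = {T} (intersection, +0)
ENUZ@6: {T} ∪ {G} = {G,T} (union, +1)
EU@7: {C} ∩ {C} = {C} (intersection, +0)
EUZ@7: {C} ∩ {C} = {C} (intersection, +0)
ENUZ@7: {C} ∪ {A} = {A,C} (union, +1)
per-site changes: [1, 2, 0, 2, 2, 3, 2, 1]; total = 13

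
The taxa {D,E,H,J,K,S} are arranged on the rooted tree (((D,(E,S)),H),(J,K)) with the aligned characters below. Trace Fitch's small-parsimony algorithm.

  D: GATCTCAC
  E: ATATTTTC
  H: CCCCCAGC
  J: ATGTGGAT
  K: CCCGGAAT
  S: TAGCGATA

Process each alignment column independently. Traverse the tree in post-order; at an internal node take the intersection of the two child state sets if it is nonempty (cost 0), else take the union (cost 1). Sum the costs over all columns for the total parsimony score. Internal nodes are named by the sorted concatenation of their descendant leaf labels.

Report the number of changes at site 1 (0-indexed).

ES@0: {A} ∪ {T} = {A,T} (union, +1)
DES@0: {G} ∪ {A,T} = {A,G,T} (union, +1)
DEHS@0: {A,G,T} ∪ {C} = {A,C,G,T} (union, +1)
JK@0: {A} ∪ {C} = {A,C} (union, +1)
DEHJKS@0: {A,C,G,T} ∩ {A,C} = {A,C} (intersection, +0)
ES@1: {T} ∪ {A} = {A,T} (union, +1)
DES@1: {A} ∩ {A,T} = {A} (intersection, +0)
DEHS@1: {A} ∪ {C} = {A,C} (union, +1)
JK@1: {T} ∪ {C} = {C,T} (union, +1)
DEHJKS@1: {A,C} ∩ {C,T} = {C} (intersection, +0)
ES@2: {A} ∪ {G} = {A,G} (union, +1)
DES@2: {T} ∪ {A,G} = {A,G,T} (union, +1)
DEHS@2: {A,G,T} ∪ {C} = {A,C,G,T} (union, +1)
JK@2: {G} ∪ {C} = {C,G} (union, +1)
DEHJKS@2: {A,C,G,T} ∩ {C,G} = {C,G} (intersection, +0)
ES@3: {T} ∪ {C} = {C,T} (union, +1)
DES@3: {C} ∩ {C,T} = {C} (intersection, +0)
DEHS@3: {C} ∩ {C} = {C} (intersection, +0)
JK@3: {T} ∪ {G} = {G,T} (union, +1)
DEHJKS@3: {C} ∪ {G,T} = {C,G,T} (union, +1)
ES@4: {T} ∪ {G} = {G,T} (union, +1)
DES@4: {T} ∩ {G,T} = {T} (intersection, +0)
DEHS@4: {T} ∪ {C} = {C,T} (union, +1)
JK@4: {G} ∩ {G} = {G} (intersection, +0)
DEHJKS@4: {C,T} ∪ {G} = {C,G,T} (union, +1)
ES@5: {T} ∪ {A} = {A,T} (union, +1)
DES@5: {C} ∪ {A,T} = {A,C,T} (union, +1)
DEHS@5: {A,C,T} ∩ {A} = {A} (intersection, +0)
JK@5: {G} ∪ {A} = {A,G} (union, +1)
DEHJKS@5: {A} ∩ {A,G} = {A} (intersection, +0)
ES@6: {T} ∩ {T} = {T} (intersection, +0)
DES@6: {A} ∪ {T} = {A,T} (union, +1)
DEHS@6: {A,T} ∪ {G} = {A,G,T} (union, +1)
JK@6: {A} ∩ {A} = {A} (intersection, +0)
DEHJKS@6: {A,G,T} ∩ {A} = {A} (intersection, +0)
ES@7: {C} ∪ {A} = {A,C} (union, +1)
DES@7: {C} ∩ {A,C} = {C} (intersection, +0)
DEHS@7: {C} ∩ {C} = {C} (intersection, +0)
JK@7: {T} ∩ {T} = {T} (intersection, +0)
DEHJKS@7: {C} ∪ {T} = {C,T} (union, +1)
per-site changes: [4, 3, 4, 3, 3, 3, 2, 2]; total = 24

3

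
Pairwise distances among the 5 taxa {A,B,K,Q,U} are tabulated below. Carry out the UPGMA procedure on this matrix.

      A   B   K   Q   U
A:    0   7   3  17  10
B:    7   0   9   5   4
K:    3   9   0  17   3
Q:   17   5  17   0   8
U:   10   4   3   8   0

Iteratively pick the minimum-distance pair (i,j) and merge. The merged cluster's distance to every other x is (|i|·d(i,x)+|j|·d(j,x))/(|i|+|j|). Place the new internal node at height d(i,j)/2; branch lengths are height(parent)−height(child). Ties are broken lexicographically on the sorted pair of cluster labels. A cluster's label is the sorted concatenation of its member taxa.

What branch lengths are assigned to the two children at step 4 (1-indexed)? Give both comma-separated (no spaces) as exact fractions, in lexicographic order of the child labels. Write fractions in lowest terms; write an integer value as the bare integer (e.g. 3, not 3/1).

1. join A+K (d=3) ⇒ AK; edges |A|=3/2, |K|=3/2
  updated: d(AK,B)=8, d(AK,Q)=17, d(AK,U)=13/2
2. join B+U (d=4) ⇒ BU; edges |B|=2, |U|=2
  updated: d(AK,BU)=29/4, d(BU,Q)=13/2
3. join BU+Q (d=13/2) ⇒ BQU; edges |BU|=5/4, |Q|=13/4
  updated: d(AK,BQU)=21/2
4. join AK+BQU (d=21/2) ⇒ ABKQU; edges |AK|=15/4, |BQU|=2
final tree: ((A:3/2,K:3/2):15/4,((B:2,U:2):5/4,Q:13/4):2)
total length: 69/4

15/4,2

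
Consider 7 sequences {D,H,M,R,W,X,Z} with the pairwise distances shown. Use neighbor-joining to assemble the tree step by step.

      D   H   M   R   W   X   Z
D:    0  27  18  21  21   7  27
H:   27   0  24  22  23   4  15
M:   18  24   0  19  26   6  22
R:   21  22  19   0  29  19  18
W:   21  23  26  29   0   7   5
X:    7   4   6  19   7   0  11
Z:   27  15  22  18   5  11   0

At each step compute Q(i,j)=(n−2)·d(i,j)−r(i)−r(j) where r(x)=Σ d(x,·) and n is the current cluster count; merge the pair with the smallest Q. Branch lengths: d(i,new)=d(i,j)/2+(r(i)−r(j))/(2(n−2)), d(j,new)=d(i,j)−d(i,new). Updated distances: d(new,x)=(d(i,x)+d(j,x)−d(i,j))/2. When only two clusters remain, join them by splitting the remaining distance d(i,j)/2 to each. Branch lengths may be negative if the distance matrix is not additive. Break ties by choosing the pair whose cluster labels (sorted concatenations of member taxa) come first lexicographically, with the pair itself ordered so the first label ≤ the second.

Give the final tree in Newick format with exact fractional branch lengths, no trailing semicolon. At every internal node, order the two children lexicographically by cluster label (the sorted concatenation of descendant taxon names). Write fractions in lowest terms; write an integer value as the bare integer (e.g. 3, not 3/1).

(((D:77/8,((H:67/8,X:-35/8):11/6,(W:19/5,Z:6/5):23/3):31/8):3/8,M:65/8):87/16,R:87/16)

1. join W+Z (d=5, Q=-184) ⇒ WZ; edges |W|=19/5, |Z|=6/5
  updated: d(D,WZ)=43/2, d(H,WZ)=33/2, d(M,WZ)=43/2, d(R,WZ)=21, d(WZ,X)=13/2
2. join H+X (d=4, Q=-120) ⇒ HX; edges |H|=67/8, |X|=-35/8
  updated: d(D,HX)=15, d(HX,M)=13, d(HX,R)=37/2, d(HX,WZ)=19/2
3. join HX+WZ (d=19/2, Q=-101) ⇒ HWXZ; edges |HX|=11/6, |WZ|=23/3
  updated: d(D,HWXZ)=27/2, d(HWXZ,M)=25/2, d(HWXZ,R)=15
4. join D+HWXZ (d=27/2, Q=-133/2) ⇒ DHWXZ; edges |D|=77/8, |HWXZ|=31/8
  updated: d(DHWXZ,M)=17/2, d(DHWXZ,R)=45/4
5. join DHWXZ+M (d=17/2, Q=-155/4) ⇒ DHMWXZ; edges |DHWXZ|=3/8, |M|=65/8
  updated: d(DHMWXZ,R)=87/8
6. join DHMWXZ+R (d=87/8) ⇒ DHMRWXZ; edges |DHMWXZ|=87/16, |R|=87/16
final tree: (((D:77/8,((H:67/8,X:-35/8):11/6,(W:19/5,Z:6/5):23/3):31/8):3/8,M:65/8):87/16,R:87/16)
total length: 411/8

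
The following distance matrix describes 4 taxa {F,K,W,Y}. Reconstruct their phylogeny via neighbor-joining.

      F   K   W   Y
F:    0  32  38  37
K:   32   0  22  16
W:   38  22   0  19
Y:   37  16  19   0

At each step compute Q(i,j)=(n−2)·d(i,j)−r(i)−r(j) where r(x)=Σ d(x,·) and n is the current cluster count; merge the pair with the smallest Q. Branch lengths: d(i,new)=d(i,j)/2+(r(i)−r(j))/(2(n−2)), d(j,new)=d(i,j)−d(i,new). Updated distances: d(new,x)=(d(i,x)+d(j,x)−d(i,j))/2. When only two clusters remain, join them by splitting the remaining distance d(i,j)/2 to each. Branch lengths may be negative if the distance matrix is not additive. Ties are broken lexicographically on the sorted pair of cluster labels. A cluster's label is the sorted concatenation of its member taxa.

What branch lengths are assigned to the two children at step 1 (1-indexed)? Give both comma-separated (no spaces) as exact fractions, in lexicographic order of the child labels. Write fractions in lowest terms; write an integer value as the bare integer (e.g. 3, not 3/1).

1. join F+K (d=32, Q=-113) ⇒ FK; edges |F|=101/4, |K|=27/4
  updated: d(FK,W)=14, d(FK,Y)=21/2
2. join FK+W (d=14, Q=-87/2) ⇒ FKW; edges |FK|=11/4, |W|=45/4
  updated: d(FKW,Y)=31/4
3. join FKW+Y (d=31/4) ⇒ FKWY; edges |FKW|=31/8, |Y|=31/8
final tree: (((F:101/4,K:27/4):11/4,W:45/4):31/8,Y:31/8)
total length: 215/4

101/4,27/4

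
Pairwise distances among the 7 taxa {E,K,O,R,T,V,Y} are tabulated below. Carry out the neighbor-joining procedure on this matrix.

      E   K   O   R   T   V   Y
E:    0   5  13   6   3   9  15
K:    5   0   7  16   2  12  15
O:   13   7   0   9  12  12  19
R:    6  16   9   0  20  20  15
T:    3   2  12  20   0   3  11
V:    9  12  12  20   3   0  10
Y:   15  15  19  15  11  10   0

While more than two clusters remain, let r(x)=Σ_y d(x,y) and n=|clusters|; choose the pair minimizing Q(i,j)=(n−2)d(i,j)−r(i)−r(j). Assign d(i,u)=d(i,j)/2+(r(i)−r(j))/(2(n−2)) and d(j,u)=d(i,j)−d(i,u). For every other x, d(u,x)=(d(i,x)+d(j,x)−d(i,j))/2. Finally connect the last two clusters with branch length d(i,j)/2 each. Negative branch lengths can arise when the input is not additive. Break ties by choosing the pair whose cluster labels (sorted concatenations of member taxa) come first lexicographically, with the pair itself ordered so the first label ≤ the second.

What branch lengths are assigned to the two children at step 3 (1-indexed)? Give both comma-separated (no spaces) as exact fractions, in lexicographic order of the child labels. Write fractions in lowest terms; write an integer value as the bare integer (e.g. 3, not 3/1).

iteration 1: select O,R (d=9, Q=-113); attach at lengths (31/10, 59/10); label the merged cluster OR
  updated: d(E,OR)=5, d(K,OR)=7, d(OR,T)=23/2, d(OR,V)=23/2, d(OR,Y)=25/2
iteration 2: select V,Y (d=10, Q=-69); attach at lengths (11/4, 29/4); label the merged cluster VY
  updated: d(E,VY)=7, d(K,VY)=17/2, d(OR,VY)=7, d(T,VY)=2
iteration 3: select T,VY (d=2, Q=-37); attach at lengths (0, 2); label the merged cluster TVY
  updated: d(E,TVY)=4, d(K,TVY)=17/4, d(OR,TVY)=33/4
iteration 4: select E,OR (d=5, Q=-97/4); attach at lengths (15/16, 65/16); label the merged cluster EOR
  updated: d(EOR,K)=7/2, d(EOR,TVY)=29/8
iteration 5: select EOR,K (d=7/2, Q=-91/8); attach at lengths (23/16, 33/16); label the merged cluster EKOR
  updated: d(EKOR,TVY)=35/16
iteration 6: select EKOR,TVY (d=35/16); attach at lengths (35/32, 35/32); label the merged cluster EKORTVY
final tree: (((E:15/16,(O:31/10,R:59/10):65/16):23/16,K:33/16):35/32,(T:0,(V:11/4,Y:29/4):2):35/32)
total length: 507/16

0,2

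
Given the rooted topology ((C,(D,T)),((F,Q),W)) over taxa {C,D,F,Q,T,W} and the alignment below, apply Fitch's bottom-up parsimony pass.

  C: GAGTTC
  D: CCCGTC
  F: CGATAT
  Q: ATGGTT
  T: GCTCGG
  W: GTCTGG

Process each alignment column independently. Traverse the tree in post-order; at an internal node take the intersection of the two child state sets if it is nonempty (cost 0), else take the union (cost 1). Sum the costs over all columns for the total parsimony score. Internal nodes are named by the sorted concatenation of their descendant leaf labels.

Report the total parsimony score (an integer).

19

site 0, node DT: D={C} ∪ T={G} → {C,G} (+1)
site 0, node CDT: C={G} ∩ DT={C,G} → {G} (+0)
site 0, node FQ: F={C} ∪ Q={A} → {A,C} (+1)
site 0, node FQW: FQ={A,C} ∪ W={G} → {A,C,G} (+1)
site 0, node CDFQTW: CDT={G} ∩ FQW={A,C,G} → {G} (+0)
site 1, node DT: D={C} ∩ T={C} → {C} (+0)
site 1, node CDT: C={A} ∪ DT={C} → {A,C} (+1)
site 1, node FQ: F={G} ∪ Q={T} → {G,T} (+1)
site 1, node FQW: FQ={G,T} ∩ W={T} → {T} (+0)
site 1, node CDFQTW: CDT={A,C} ∪ FQW={T} → {A,C,T} (+1)
site 2, node DT: D={C} ∪ T={T} → {C,T} (+1)
site 2, node CDT: C={G} ∪ DT={C,T} → {C,G,T} (+1)
site 2, node FQ: F={A} ∪ Q={G} → {A,G} (+1)
site 2, node FQW: FQ={A,G} ∪ W={C} → {A,C,G} (+1)
site 2, node CDFQTW: CDT={C,G,T} ∩ FQW={A,C,G} → {C,G} (+0)
site 3, node DT: D={G} ∪ T={C} → {C,G} (+1)
site 3, node CDT: C={T} ∪ DT={C,G} → {C,G,T} (+1)
site 3, node FQ: F={T} ∪ Q={G} → {G,T} (+1)
site 3, node FQW: FQ={G,T} ∩ W={T} → {T} (+0)
site 3, node CDFQTW: CDT={C,G,T} ∩ FQW={T} → {T} (+0)
site 4, node DT: D={T} ∪ T={G} → {G,T} (+1)
site 4, node CDT: C={T} ∩ DT={G,T} → {T} (+0)
site 4, node FQ: F={A} ∪ Q={T} → {A,T} (+1)
site 4, node FQW: FQ={A,T} ∪ W={G} → {A,G,T} (+1)
site 4, node CDFQTW: CDT={T} ∩ FQW={A,G,T} → {T} (+0)
site 5, node DT: D={C} ∪ T={G} → {C,G} (+1)
site 5, node CDT: C={C} ∩ DT={C,G} → {C} (+0)
site 5, node FQ: F={T} ∩ Q={T} → {T} (+0)
site 5, node FQW: FQ={T} ∪ W={G} → {G,T} (+1)
site 5, node CDFQTW: CDT={C} ∪ FQW={G,T} → {C,G,T} (+1)
per-site changes: [3, 3, 4, 3, 3, 3]; total = 19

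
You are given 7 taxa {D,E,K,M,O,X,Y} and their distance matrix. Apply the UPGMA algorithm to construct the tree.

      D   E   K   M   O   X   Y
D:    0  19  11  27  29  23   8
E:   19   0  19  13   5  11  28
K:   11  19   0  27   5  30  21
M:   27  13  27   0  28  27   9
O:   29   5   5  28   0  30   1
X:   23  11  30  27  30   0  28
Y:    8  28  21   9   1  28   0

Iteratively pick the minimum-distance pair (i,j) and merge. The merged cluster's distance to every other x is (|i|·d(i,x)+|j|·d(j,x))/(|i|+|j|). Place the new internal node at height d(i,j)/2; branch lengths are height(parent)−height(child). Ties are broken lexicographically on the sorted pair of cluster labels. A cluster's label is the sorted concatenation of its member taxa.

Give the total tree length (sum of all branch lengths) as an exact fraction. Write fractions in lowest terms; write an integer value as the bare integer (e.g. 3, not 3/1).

1. join O+Y (d=1) ⇒ OY; edges |O|=1/2, |Y|=1/2
  updated: d(D,OY)=37/2, d(E,OY)=33/2, d(K,OY)=13, d(M,OY)=37/2, d(OY,X)=29
2. join D+K (d=11) ⇒ DK; edges |D|=11/2, |K|=11/2
  updated: d(DK,E)=19, d(DK,M)=27, d(DK,OY)=63/4, d(DK,X)=53/2
3. join E+X (d=11) ⇒ EX; edges |E|=11/2, |X|=11/2
  updated: d(DK,EX)=91/4, d(EX,M)=20, d(EX,OY)=91/4
4. join DK+OY (d=63/4) ⇒ DKOY; edges |DK|=19/8, |OY|=59/8
  updated: d(DKOY,EX)=91/4, d(DKOY,M)=91/4
5. join EX+M (d=20) ⇒ EMX; edges |EX|=9/2, |M|=10
  updated: d(DKOY,EMX)=91/4
6. join DKOY+EMX (d=91/4) ⇒ DEKMOXY; edges |DKOY|=7/2, |EMX|=11/8
final tree: (((D:11/2,K:11/2):19/8,(O:1/2,Y:1/2):59/8):7/2,((E:11/2,X:11/2):9/2,M:10):11/8)
total length: 417/8

417/8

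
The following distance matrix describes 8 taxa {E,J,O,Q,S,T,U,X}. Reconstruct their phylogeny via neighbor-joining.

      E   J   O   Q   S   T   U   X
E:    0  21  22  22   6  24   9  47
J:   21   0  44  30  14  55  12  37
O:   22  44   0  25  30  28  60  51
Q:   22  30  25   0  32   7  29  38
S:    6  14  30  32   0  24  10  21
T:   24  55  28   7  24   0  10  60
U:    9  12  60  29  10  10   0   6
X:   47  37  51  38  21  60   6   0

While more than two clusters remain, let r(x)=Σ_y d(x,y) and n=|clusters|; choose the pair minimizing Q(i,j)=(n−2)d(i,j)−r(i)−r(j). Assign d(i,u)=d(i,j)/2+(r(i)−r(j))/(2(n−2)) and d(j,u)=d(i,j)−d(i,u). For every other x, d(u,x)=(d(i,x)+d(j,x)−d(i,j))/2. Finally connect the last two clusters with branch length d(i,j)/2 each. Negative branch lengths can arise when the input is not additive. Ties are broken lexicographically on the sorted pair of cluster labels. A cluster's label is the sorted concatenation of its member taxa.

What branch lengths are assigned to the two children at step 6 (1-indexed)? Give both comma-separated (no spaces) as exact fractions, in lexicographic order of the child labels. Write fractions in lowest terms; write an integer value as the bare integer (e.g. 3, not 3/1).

225/64,691/64

1. join U+X (d=6, Q=-360) ⇒ UX; edges |U|=-22/3, |X|=40/3
  updated: d(E,UX)=25, d(J,UX)=43/2, d(O,UX)=105/2, d(Q,UX)=61/2, d(S,UX)=25/2, d(T,UX)=32
2. join Q+T (d=7, Q=-563/2) ⇒ QT; edges |Q|=23/20, |T|=117/20
  updated: d(E,QT)=39/2, d(J,QT)=39, d(O,QT)=23, d(QT,S)=49/2, d(QT,UX)=111/4
3. join O+QT (d=23, Q=-853/4) ⇒ OQT; edges |O|=519/32, |QT|=217/32
  updated: d(E,OQT)=37/4, d(J,OQT)=30, d(OQT,S)=63/4, d(OQT,UX)=229/8
4. join E+OQT (d=37/4, Q=-937/8) ⇒ EOQT; edges |E|=43/48, |OQT|=401/48
  updated: d(EOQT,J)=167/8, d(EOQT,S)=25/4, d(EOQT,UX)=355/16
5. join EOQT+S (d=25/4, Q=-1113/16) ⇒ EOQST; edges |EOQT|=465/64, |S|=-65/64
  updated: d(EOQST,J)=229/16, d(EOQST,UX)=455/32
6. join EOQST+J (d=229/16, Q=-1601/32) ⇒ EJOQST; edges |EOQST|=225/64, |J|=691/64
  updated: d(EJOQST,UX)=685/64
7. join EJOQST+UX (d=685/64) ⇒ EJOQSTUX; edges |EJOQST|=685/128, |UX|=685/128
final tree: ((((E:43/48,(O:519/32,(Q:23/20,T:117/20):217/32):401/48):465/64,S:-65/64):225/64,J:691/64):685/128,(U:-22/3,X:40/3):685/128)
total length: 4897/64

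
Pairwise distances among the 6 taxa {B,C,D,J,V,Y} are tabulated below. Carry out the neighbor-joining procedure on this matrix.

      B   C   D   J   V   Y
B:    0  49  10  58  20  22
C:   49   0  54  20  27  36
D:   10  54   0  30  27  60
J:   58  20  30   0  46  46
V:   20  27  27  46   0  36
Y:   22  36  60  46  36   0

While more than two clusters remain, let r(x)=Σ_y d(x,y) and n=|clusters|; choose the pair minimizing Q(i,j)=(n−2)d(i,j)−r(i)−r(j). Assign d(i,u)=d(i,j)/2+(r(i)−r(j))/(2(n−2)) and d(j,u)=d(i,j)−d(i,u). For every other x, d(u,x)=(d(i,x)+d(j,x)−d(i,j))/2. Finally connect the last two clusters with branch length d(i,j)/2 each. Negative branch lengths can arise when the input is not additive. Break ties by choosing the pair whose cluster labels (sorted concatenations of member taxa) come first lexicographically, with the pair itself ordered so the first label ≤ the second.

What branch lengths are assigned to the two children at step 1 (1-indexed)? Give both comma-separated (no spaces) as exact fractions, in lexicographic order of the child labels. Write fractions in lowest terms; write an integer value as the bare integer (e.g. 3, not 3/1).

33/4,47/4

step 1: merge (C,J) at d=20, Q=-306; branch lengths C→33/4, J→47/4; new cluster CJ
  updated: d(B,CJ)=87/2, d(CJ,D)=32, d(CJ,V)=53/2, d(CJ,Y)=31
step 2: merge (B,D) at d=10, Q=-389/2; branch lengths B→-7/12, D→127/12; new cluster BD
  updated: d(BD,CJ)=131/4, d(BD,V)=37/2, d(BD,Y)=36
step 3: merge (BD,V) at d=37/2, Q=-525/4; branch lengths BD→173/16, V→123/16; new cluster BDV
  updated: d(BDV,CJ)=163/8, d(BDV,Y)=107/4
step 4: merge (BDV,CJ) at d=163/8, Q=-625/8; branch lengths BDV→129/16, CJ→197/16; new cluster BCDJV
  updated: d(BCDJV,Y)=299/16
step 5: merge (BCDJV,Y) at d=299/16; branch lengths BCDJV→299/32, Y→299/32; new cluster BCDJVY
final tree: ((((B:-7/12,D:127/12):173/16,V:123/16):129/16,(C:33/4,J:47/4):197/16):299/32,Y:299/32)
total length: 1401/16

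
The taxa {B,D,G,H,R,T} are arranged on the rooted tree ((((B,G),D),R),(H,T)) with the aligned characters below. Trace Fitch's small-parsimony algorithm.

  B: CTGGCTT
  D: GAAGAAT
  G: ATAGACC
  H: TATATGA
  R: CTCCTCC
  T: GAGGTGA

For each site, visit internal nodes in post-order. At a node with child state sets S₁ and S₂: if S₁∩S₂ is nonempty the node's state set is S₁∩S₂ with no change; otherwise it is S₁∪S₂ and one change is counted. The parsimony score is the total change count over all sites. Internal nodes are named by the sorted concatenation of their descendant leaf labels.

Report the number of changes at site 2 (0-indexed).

site 0, node BG: B={C} ∪ G={A} → {A,C} (+1)
site 0, node BDG: BG={A,C} ∪ D={G} → {A,C,G} (+1)
site 0, node BDGR: BDG={A,C,G} ∩ R={C} → {C} (+0)
site 0, node HT: H={T} ∪ T={G} → {G,T} (+1)
site 0, node BDGHRT: BDGR={C} ∪ HT={G,T} → {C,G,T} (+1)
site 1, node BG: B={T} ∩ G={T} → {T} (+0)
site 1, node BDG: BG={T} ∪ D={A} → {A,T} (+1)
site 1, node BDGR: BDG={A,T} ∩ R={T} → {T} (+0)
site 1, node HT: H={A} ∩ T={A} → {A} (+0)
site 1, node BDGHRT: BDGR={T} ∪ HT={A} → {A,T} (+1)
site 2, node BG: B={G} ∪ G={A} → {A,G} (+1)
site 2, node BDG: BG={A,G} ∩ D={A} → {A} (+0)
site 2, node BDGR: BDG={A} ∪ R={C} → {A,C} (+1)
site 2, node HT: H={T} ∪ T={G} → {G,T} (+1)
site 2, node BDGHRT: BDGR={A,C} ∪ HT={G,T} → {A,C,G,T} (+1)
site 3, node BG: B={G} ∩ G={G} → {G} (+0)
site 3, node BDG: BG={G} ∩ D={G} → {G} (+0)
site 3, node BDGR: BDG={G} ∪ R={C} → {C,G} (+1)
site 3, node HT: H={A} ∪ T={G} → {A,G} (+1)
site 3, node BDGHRT: BDGR={C,G} ∩ HT={A,G} → {G} (+0)
site 4, node BG: B={C} ∪ G={A} → {A,C} (+1)
site 4, node BDG: BG={A,C} ∩ D={A} → {A} (+0)
site 4, node BDGR: BDG={A} ∪ R={T} → {A,T} (+1)
site 4, node HT: H={T} ∩ T={T} → {T} (+0)
site 4, node BDGHRT: BDGR={A,T} ∩ HT={T} → {T} (+0)
site 5, node BG: B={T} ∪ G={C} → {C,T} (+1)
site 5, node BDG: BG={C,T} ∪ D={A} → {A,C,T} (+1)
site 5, node BDGR: BDG={A,C,T} ∩ R={C} → {C} (+0)
site 5, node HT: H={G} ∩ T={G} → {G} (+0)
site 5, node BDGHRT: BDGR={C} ∪ HT={G} → {C,G} (+1)
site 6, node BG: B={T} ∪ G={C} → {C,T} (+1)
site 6, node BDG: BG={C,T} ∩ D={T} → {T} (+0)
site 6, node BDGR: BDG={T} ∪ R={C} → {C,T} (+1)
site 6, node HT: H={A} ∩ T={A} → {A} (+0)
site 6, node BDGHRT: BDGR={C,T} ∪ HT={A} → {A,C,T} (+1)
per-site changes: [4, 2, 4, 2, 2, 3, 3]; total = 20

4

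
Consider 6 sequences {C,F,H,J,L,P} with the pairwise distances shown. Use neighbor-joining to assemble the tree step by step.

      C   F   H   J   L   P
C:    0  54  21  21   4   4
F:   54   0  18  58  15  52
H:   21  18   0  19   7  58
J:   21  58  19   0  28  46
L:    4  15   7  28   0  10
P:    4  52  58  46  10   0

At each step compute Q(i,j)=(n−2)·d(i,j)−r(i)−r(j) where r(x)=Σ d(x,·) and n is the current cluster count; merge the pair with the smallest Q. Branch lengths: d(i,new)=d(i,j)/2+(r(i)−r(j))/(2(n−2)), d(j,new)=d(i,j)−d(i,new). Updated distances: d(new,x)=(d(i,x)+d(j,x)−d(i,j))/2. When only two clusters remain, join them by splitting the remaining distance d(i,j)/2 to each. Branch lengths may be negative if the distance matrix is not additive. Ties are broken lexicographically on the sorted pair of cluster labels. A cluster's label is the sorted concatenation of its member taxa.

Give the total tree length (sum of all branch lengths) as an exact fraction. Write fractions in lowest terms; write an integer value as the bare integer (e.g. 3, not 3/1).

1011/16

step 1: merge (C,P) at d=4, Q=-258; branch lengths C→-25/4, P→41/4; new cluster CP
  updated: d(CP,F)=51, d(CP,H)=75/2, d(CP,J)=63/2, d(CP,L)=5
step 2: merge (F,H) at d=18, Q=-339/2; branch lengths F→229/12, H→-13/12; new cluster FH
  updated: d(CP,FH)=141/4, d(FH,J)=59/2, d(FH,L)=2
step 3: merge (CP,J) at d=63/2, Q=-391/4; branch lengths CP→183/16, J→321/16; new cluster CJP
  updated: d(CJP,FH)=133/8, d(CJP,L)=3/4
step 4: merge (CJP,FH) at d=133/8, Q=-155/8; branch lengths CJP→123/16, FH→143/16; new cluster CFHJP
  updated: d(CFHJP,L)=-111/16
step 5: merge (CFHJP,L) at d=-111/16; branch lengths CFHJP→-111/32, L→-111/32; new cluster CFHJLP
final tree: ((((C:-25/4,P:41/4):183/16,J:321/16):123/16,(F:229/12,H:-13/12):143/16):-111/32,L:-111/32)
total length: 1011/16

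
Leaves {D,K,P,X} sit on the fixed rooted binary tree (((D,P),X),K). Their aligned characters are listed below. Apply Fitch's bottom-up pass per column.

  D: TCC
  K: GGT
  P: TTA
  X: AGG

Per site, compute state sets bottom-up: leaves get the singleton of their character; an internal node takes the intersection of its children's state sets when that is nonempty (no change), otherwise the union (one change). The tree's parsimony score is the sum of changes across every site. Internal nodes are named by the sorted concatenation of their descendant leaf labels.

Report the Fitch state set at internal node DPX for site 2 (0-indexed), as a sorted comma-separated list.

A,C,G

site 0, node DP: D={T} ∩ P={T} → {T} (+0)
site 0, node DPX: DP={T} ∪ X={A} → {A,T} (+1)
site 0, node DKPX: DPX={A,T} ∪ K={G} → {A,G,T} (+1)
site 1, node DP: D={C} ∪ P={T} → {C,T} (+1)
site 1, node DPX: DP={C,T} ∪ X={G} → {C,G,T} (+1)
site 1, node DKPX: DPX={C,G,T} ∩ K={G} → {G} (+0)
site 2, node DP: D={C} ∪ P={A} → {A,C} (+1)
site 2, node DPX: DP={A,C} ∪ X={G} → {A,C,G} (+1)
site 2, node DKPX: DPX={A,C,G} ∪ K={T} → {A,C,G,T} (+1)
per-site changes: [2, 2, 3]; total = 7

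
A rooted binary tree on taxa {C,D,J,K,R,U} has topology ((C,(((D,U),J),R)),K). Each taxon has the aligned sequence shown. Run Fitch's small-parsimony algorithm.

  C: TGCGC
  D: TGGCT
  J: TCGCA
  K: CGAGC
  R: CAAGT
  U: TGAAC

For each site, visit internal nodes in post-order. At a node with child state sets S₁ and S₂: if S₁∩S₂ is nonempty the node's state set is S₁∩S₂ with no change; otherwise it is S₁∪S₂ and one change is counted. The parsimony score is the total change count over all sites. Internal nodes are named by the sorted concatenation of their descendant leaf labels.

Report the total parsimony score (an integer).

12

site 0, node DU: D={T} ∩ U={T} → {T} (+0)
site 0, node DJU: DU={T} ∩ J={T} → {T} (+0)
site 0, node DJRU: DJU={T} ∪ R={C} → {C,T} (+1)
site 0, node CDJRU: C={T} ∩ DJRU={C,T} → {T} (+0)
site 0, node CDJKRU: CDJRU={T} ∪ K={C} → {C,T} (+1)
site 1, node DU: D={G} ∩ U={G} → {G} (+0)
site 1, node DJU: DU={G} ∪ J={C} → {C,G} (+1)
site 1, node DJRU: DJU={C,G} ∪ R={A} → {A,C,G} (+1)
site 1, node CDJRU: C={G} ∩ DJRU={A,C,G} → {G} (+0)
site 1, node CDJKRU: CDJRU={G} ∩ K={G} → {G} (+0)
site 2, node DU: D={G} ∪ U={A} → {A,G} (+1)
site 2, node DJU: DU={A,G} ∩ J={G} → {G} (+0)
site 2, node DJRU: DJU={G} ∪ R={A} → {A,G} (+1)
site 2, node CDJRU: C={C} ∪ DJRU={A,G} → {A,C,G} (+1)
site 2, node CDJKRU: CDJRU={A,C,G} ∩ K={A} → {A} (+0)
site 3, node DU: D={C} ∪ U={A} → {A,C} (+1)
site 3, node DJU: DU={A,C} ∩ J={C} → {C} (+0)
site 3, node DJRU: DJU={C} ∪ R={G} → {C,G} (+1)
site 3, node CDJRU: C={G} ∩ DJRU={C,G} → {G} (+0)
site 3, node CDJKRU: CDJRU={G} ∩ K={G} → {G} (+0)
site 4, node DU: D={T} ∪ U={C} → {C,T} (+1)
site 4, node DJU: DU={C,T} ∪ J={A} → {A,C,T} (+1)
site 4, node DJRU: DJU={A,C,T} ∩ R={T} → {T} (+0)
site 4, node CDJRU: C={C} ∪ DJRU={T} → {C,T} (+1)
site 4, node CDJKRU: CDJRU={C,T} ∩ K={C} → {C} (+0)
per-site changes: [2, 2, 3, 2, 3]; total = 12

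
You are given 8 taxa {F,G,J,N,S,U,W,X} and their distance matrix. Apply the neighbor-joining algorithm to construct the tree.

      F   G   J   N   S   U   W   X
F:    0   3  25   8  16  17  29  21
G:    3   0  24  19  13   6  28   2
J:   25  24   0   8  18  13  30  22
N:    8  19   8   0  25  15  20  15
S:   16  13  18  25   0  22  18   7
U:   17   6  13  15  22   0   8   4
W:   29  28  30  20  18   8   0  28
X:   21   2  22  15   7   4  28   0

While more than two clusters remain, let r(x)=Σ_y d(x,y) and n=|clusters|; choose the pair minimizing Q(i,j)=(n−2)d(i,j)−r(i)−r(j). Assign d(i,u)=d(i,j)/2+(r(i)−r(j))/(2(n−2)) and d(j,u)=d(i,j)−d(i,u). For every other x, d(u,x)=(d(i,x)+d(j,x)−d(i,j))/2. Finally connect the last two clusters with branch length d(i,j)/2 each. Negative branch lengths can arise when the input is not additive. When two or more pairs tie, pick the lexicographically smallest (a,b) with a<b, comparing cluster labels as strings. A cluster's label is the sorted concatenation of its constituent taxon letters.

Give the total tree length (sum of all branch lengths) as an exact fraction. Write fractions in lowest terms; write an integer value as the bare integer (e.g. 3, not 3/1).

iteration 1: select J,N (d=8, Q=-202); attach at lengths (13/2, 3/2); label the merged cluster JN
  updated: d(F,JN)=25/2, d(G,JN)=35/2, d(JN,S)=35/2, d(JN,U)=10, d(JN,W)=21, d(JN,X)=29/2
iteration 2: select U,W (d=8, Q=-159); attach at lengths (-5/2, 21/2); label the merged cluster UW
  updated: d(F,UW)=19, d(G,UW)=13, d(JN,UW)=23/2, d(S,UW)=16, d(UW,X)=12
iteration 3: select F,G (d=3, Q=-108); attach at lengths (35/8, -11/8); label the merged cluster FG
  updated: d(FG,JN)=27/2, d(FG,S)=13, d(FG,UW)=29/2, d(FG,X)=10
iteration 4: select JN,UW (d=23/2, Q=-153/2); attach at lengths (25/4, 21/4); label the merged cluster JNUW
  updated: d(FG,JNUW)=33/4, d(JNUW,S)=11, d(JNUW,X)=15/2
iteration 5: select FG,JNUW (d=33/4, Q=-83/2); attach at lengths (21/4, 3); label the merged cluster FGJNUW
  updated: d(FGJNUW,S)=63/8, d(FGJNUW,X)=37/8
iteration 6: select FGJNUW,S (d=63/8, Q=-39/2); attach at lengths (11/4, 41/8); label the merged cluster FGJNSUW
  updated: d(FGJNSUW,X)=15/8
iteration 7: select FGJNSUW,X (d=15/8); attach at lengths (15/16, 15/16); label the merged cluster FGJNSUWX
final tree: ((((F:35/8,G:-11/8):21/4,((J:13/2,N:3/2):25/4,(U:-5/2,W:21/2):21/4):3):11/4,S:41/8):15/16,X:15/16)
total length: 97/2

97/2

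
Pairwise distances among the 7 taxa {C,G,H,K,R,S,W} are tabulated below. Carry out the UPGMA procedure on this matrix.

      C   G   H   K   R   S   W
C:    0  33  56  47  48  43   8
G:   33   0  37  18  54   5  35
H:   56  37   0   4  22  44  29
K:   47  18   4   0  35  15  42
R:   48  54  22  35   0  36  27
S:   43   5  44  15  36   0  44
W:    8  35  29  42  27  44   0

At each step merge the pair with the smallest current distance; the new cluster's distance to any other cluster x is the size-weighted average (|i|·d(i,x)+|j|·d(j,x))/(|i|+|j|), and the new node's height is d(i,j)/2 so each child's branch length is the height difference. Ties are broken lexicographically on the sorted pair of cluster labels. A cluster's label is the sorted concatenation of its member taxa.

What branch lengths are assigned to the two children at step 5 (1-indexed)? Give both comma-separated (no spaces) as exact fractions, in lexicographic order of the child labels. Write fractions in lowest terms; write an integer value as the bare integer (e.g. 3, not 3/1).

33/8,147/8

iteration 1: select H,K (d=4); attach at lengths (2, 2); label the merged cluster HK
  updated: d(C,HK)=103/2, d(G,HK)=55/2, d(HK,R)=57/2, d(HK,S)=59/2, d(HK,W)=71/2
iteration 2: select G,S (d=5); attach at lengths (5/2, 5/2); label the merged cluster GS
  updated: d(C,GS)=38, d(GS,HK)=57/2, d(GS,R)=45, d(GS,W)=79/2
iteration 3: select C,W (d=8); attach at lengths (4, 4); label the merged cluster CW
  updated: d(CW,GS)=155/4, d(CW,HK)=87/2, d(CW,R)=75/2
iteration 4: select GS,HK (d=57/2); attach at lengths (47/4, 49/4); label the merged cluster GHKS
  updated: d(CW,GHKS)=329/8, d(GHKS,R)=147/4
iteration 5: select GHKS,R (d=147/4); attach at lengths (33/8, 147/8); label the merged cluster GHKRS
  updated: d(CW,GHKRS)=202/5
iteration 6: select CW,GHKRS (d=202/5); attach at lengths (81/5, 73/40); label the merged cluster CGHKRSW
final tree: ((C:4,W:4):81/5,(((G:5/2,S:5/2):47/4,(H:2,K:2):49/4):33/8,R:147/8):73/40)
total length: 3261/40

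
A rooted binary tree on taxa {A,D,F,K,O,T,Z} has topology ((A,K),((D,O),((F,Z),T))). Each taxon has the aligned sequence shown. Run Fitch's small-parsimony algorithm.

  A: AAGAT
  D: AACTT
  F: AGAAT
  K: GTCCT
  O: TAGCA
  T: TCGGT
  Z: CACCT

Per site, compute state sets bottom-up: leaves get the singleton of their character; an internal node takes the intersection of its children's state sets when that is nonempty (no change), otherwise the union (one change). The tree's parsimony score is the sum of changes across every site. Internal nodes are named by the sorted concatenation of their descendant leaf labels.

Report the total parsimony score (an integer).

AK@0: {A} ∪ {G} = {A,G} (union, +1)
DO@0: {A} ∪ {T} = {A,T} (union, +1)
FZ@0: {A} ∪ {C} = {A,C} (union, +1)
FTZ@0: {A,C} ∪ {T} = {A,C,T} (union, +1)
DFOTZ@0: {A,T} ∩ {A,C,T} = {A,T} (intersection, +0)
ADFKOTZ@0: {A,G} ∩ {A,T} = {A} (intersection, +0)
AK@1: {A} ∪ {T} = {A,T} (union, +1)
DO@1: {A} ∩ {A} = {A} (intersection, +0)
FZ@1: {G} ∪ {A} = {A,G} (union, +1)
FTZ@1: {A,G} ∪ {C} = {A,C,G} (union, +1)
DFOTZ@1: {A} ∩ {A,C,G} = {A} (intersection, +0)
ADFKOTZ@1: {A,T} ∩ {A} = {A} (intersection, +0)
AK@2: {G} ∪ {C} = {C,G} (union, +1)
DO@2: {C} ∪ {G} = {C,G} (union, +1)
FZ@2: {A} ∪ {C} = {A,C} (union, +1)
FTZ@2: {A,C} ∪ {G} = {A,C,G} (union, +1)
DFOTZ@2: {C,G} ∩ {A,C,G} = {C,G} (intersection, +0)
ADFKOTZ@2: {C,G} ∩ {C,G} = {C,G} (intersection, +0)
AK@3: {A} ∪ {C} = {A,C} (union, +1)
DO@3: {T} ∪ {C} = {C,T} (union, +1)
FZ@3: {A} ∪ {C} = {A,C} (union, +1)
FTZ@3: {A,C} ∪ {G} = {A,C,G} (union, +1)
DFOTZ@3: {C,T} ∩ {A,C,G} = {C} (intersection, +0)
ADFKOTZ@3: {A,C} ∩ {C} = {C} (intersection, +0)
AK@4: {T} ∩ {T} = {T} (intersection, +0)
DO@4: {T} ∪ {A} = {A,T} (union, +1)
FZ@4: {T} ∩ {T} = {T} (intersection, +0)
FTZ@4: {T} ∩ {T} = {T} (intersection, +0)
DFOTZ@4: {A,T} ∩ {T} = {T} (intersection, +0)
ADFKOTZ@4: {T} ∩ {T} = {T} (intersection, +0)
per-site changes: [4, 3, 4, 4, 1]; total = 16

16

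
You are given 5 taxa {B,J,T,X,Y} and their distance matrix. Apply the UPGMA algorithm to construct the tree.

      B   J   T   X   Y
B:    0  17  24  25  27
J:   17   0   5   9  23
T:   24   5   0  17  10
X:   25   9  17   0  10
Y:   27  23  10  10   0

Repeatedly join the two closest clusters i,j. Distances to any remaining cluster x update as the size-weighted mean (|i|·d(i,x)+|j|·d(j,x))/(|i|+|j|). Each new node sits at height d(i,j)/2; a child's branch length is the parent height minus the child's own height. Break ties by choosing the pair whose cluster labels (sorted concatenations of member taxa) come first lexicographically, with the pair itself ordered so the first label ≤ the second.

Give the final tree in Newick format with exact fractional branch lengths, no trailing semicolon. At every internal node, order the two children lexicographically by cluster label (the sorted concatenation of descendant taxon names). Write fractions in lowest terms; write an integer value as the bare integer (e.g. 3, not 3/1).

(B:93/8,((J:5/2,T:5/2):39/8,(X:5,Y:5):19/8):17/4)

iteration 1: select J,T (d=5); attach at lengths (5/2, 5/2); label the merged cluster JT
  updated: d(B,JT)=41/2, d(JT,X)=13, d(JT,Y)=33/2
iteration 2: select X,Y (d=10); attach at lengths (5, 5); label the merged cluster XY
  updated: d(B,XY)=26, d(JT,XY)=59/4
iteration 3: select JT,XY (d=59/4); attach at lengths (39/8, 19/8); label the merged cluster JTXY
  updated: d(B,JTXY)=93/4
iteration 4: select B,JTXY (d=93/4); attach at lengths (93/8, 17/4); label the merged cluster BJTXY
final tree: (B:93/8,((J:5/2,T:5/2):39/8,(X:5,Y:5):19/8):17/4)
total length: 305/8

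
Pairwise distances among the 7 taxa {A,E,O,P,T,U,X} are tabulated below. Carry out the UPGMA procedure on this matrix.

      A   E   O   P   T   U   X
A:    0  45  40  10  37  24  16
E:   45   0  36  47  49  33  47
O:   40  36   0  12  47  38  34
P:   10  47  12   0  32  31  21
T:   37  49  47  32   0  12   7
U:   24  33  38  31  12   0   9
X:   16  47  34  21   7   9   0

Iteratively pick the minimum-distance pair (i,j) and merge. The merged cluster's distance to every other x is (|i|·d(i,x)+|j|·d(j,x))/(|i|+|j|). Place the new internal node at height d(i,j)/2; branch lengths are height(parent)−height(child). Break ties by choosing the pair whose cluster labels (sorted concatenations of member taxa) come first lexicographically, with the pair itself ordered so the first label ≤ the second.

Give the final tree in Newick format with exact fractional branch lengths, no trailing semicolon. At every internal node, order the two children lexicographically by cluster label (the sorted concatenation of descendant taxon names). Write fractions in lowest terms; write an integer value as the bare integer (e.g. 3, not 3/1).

((((A:5,P:5):8,O:13):23/9,((T:7/2,X:7/2):7/4,U:21/4):371/36):211/36,E:257/12)

step 1: merge (T,X) at d=7; branch lengths T→7/2, X→7/2; new cluster TX
  updated: d(A,TX)=53/2, d(E,TX)=48, d(O,TX)=81/2, d(P,TX)=53/2, d(TX,U)=21/2
step 2: merge (A,P) at d=10; branch lengths A→5, P→5; new cluster AP
  updated: d(AP,E)=46, d(AP,O)=26, d(AP,TX)=53/2, d(AP,U)=55/2
step 3: merge (TX,U) at d=21/2; branch lengths TX→7/4, U→21/4; new cluster TUX
  updated: d(AP,TUX)=161/6, d(E,TUX)=43, d(O,TUX)=119/3
step 4: merge (AP,O) at d=26; branch lengths AP→8, O→13; new cluster AOP
  updated: d(AOP,E)=128/3, d(AOP,TUX)=280/9
step 5: merge (AOP,TUX) at d=280/9; branch lengths AOP→23/9, TUX→371/36; new cluster AOPTUX
  updated: d(AOPTUX,E)=257/6
step 6: merge (AOPTUX,E) at d=257/6; branch lengths AOPTUX→211/36, E→257/12; new cluster AEOPTUX
final tree: ((((A:5,P:5):8,O:13):23/9,((T:7/2,X:7/2):7/4,U:21/4):371/36):211/36,E:257/12)
total length: 3065/36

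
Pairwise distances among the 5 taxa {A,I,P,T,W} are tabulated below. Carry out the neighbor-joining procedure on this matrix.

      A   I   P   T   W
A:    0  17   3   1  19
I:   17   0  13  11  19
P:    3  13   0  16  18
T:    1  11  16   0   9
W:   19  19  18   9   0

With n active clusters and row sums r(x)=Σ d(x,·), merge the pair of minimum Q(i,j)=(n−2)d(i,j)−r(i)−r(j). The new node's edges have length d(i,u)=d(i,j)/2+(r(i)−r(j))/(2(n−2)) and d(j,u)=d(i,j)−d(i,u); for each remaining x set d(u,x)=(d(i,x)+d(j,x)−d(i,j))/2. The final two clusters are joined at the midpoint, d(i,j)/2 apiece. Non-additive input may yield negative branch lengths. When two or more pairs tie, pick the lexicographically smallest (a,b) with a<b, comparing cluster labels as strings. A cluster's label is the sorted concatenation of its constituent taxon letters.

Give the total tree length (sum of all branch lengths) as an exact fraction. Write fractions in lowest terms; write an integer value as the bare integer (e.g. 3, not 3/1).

iteration 1: select A,P (d=3, Q=-81); attach at lengths (-1/6, 19/6); label the merged cluster AP
  updated: d(AP,I)=27/2, d(AP,T)=7, d(AP,W)=17
iteration 2: select AP,I (d=27/2, Q=-54); attach at lengths (21/4, 33/4); label the merged cluster AIP
  updated: d(AIP,T)=9/4, d(AIP,W)=45/4
iteration 3: select AIP,T (d=9/4, Q=-45/2); attach at lengths (9/4, 0); label the merged cluster AIPT
  updated: d(AIPT,W)=9
iteration 4: select AIPT,W (d=9); attach at lengths (9/2, 9/2); label the merged cluster AIPTW
final tree: ((((A:-1/6,P:19/6):21/4,I:33/4):9/4,T:0):9/2,W:9/2)
total length: 111/4

111/4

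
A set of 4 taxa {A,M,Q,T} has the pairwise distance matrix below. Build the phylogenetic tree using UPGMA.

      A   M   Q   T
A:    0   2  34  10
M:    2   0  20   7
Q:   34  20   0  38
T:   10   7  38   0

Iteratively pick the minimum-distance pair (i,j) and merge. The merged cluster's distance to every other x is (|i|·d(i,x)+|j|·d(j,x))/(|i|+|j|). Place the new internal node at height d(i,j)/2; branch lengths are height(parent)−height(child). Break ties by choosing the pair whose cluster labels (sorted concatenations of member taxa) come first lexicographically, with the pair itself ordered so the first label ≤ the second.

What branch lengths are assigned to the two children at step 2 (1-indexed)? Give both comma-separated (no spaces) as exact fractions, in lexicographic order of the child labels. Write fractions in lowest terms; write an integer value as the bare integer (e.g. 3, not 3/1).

13/4,17/4

step 1: merge (A,M) at d=2; branch lengths A→1, M→1; new cluster AM
  updated: d(AM,Q)=27, d(AM,T)=17/2
step 2: merge (AM,T) at d=17/2; branch lengths AM→13/4, T→17/4; new cluster AMT
  updated: d(AMT,Q)=92/3
step 3: merge (AMT,Q) at d=92/3; branch lengths AMT→133/12, Q→46/3; new cluster AMQT
final tree: (((A:1,M:1):13/4,T:17/4):133/12,Q:46/3)
total length: 431/12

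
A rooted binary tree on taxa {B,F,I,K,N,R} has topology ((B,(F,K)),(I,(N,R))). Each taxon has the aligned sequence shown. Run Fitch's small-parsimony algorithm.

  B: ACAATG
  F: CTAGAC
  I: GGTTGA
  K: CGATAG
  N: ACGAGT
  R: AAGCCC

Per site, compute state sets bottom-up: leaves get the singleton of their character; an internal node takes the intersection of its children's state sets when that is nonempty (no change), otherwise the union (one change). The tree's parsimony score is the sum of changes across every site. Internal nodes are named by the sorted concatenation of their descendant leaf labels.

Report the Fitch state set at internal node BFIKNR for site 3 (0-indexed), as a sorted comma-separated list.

A,T

[col 0] FK: children F:{C}, K:{C} ∩→ {C}; cost 0
[col 0] BFK: children B:{A}, FK:{C} ∪→ {A,C}; cost 1
[col 0] NR: children N:{A}, R:{A} ∩→ {A}; cost 0
[col 0] INR: children I:{G}, NR:{A} ∪→ {A,G}; cost 1
[col 0] BFIKNR: children BFK:{A,C}, INR:{A,G} ∩→ {A}; cost 0
[col 1] FK: children F:{T}, K:{G} ∪→ {G,T}; cost 1
[col 1] BFK: children B:{C}, FK:{G,T} ∪→ {C,G,T}; cost 1
[col 1] NR: children N:{C}, R:{A} ∪→ {A,C}; cost 1
[col 1] INR: children I:{G}, NR:{A,C} ∪→ {A,C,G}; cost 1
[col 1] BFIKNR: children BFK:{C,G,T}, INR:{A,C,G} ∩→ {C,G}; cost 0
[col 2] FK: children F:{A}, K:{A} ∩→ {A}; cost 0
[col 2] BFK: children B:{A}, FK:{A} ∩→ {A}; cost 0
[col 2] NR: children N:{G}, R:{G} ∩→ {G}; cost 0
[col 2] INR: children I:{T}, NR:{G} ∪→ {G,T}; cost 1
[col 2] BFIKNR: children BFK:{A}, INR:{G,T} ∪→ {A,G,T}; cost 1
[col 3] FK: children F:{G}, K:{T} ∪→ {G,T}; cost 1
[col 3] BFK: children B:{A}, FK:{G,T} ∪→ {A,G,T}; cost 1
[col 3] NR: children N:{A}, R:{C} ∪→ {A,C}; cost 1
[col 3] INR: children I:{T}, NR:{A,C} ∪→ {A,C,T}; cost 1
[col 3] BFIKNR: children BFK:{A,G,T}, INR:{A,C,T} ∩→ {A,T}; cost 0
[col 4] FK: children F:{A}, K:{A} ∩→ {A}; cost 0
[col 4] BFK: children B:{T}, FK:{A} ∪→ {A,T}; cost 1
[col 4] NR: children N:{G}, R:{C} ∪→ {C,G}; cost 1
[col 4] INR: children I:{G}, NR:{C,G} ∩→ {G}; cost 0
[col 4] BFIKNR: children BFK:{A,T}, INR:{G} ∪→ {A,G,T}; cost 1
[col 5] FK: children F:{C}, K:{G} ∪→ {C,G}; cost 1
[col 5] BFK: children B:{G}, FK:{C,G} ∩→ {G}; cost 0
[col 5] NR: children N:{T}, R:{C} ∪→ {C,T}; cost 1
[col 5] INR: children I:{A}, NR:{C,T} ∪→ {A,C,T}; cost 1
[col 5] BFIKNR: children BFK:{G}, INR:{A,C,T} ∪→ {A,C,G,T}; cost 1
per-site changes: [2, 4, 2, 4, 3, 4]; total = 19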